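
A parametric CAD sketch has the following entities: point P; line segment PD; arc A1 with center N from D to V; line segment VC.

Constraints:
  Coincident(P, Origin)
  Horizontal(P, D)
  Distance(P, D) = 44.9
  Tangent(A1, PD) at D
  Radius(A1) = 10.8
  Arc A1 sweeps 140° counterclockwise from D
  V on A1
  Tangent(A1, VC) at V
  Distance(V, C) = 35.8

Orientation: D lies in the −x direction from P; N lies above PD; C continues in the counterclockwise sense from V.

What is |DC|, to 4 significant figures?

46.80

On A1, D sits at bearing -90° from N; a 140° counterclockwise sweep puts V at bearing 50°, so V = N + 10.8·(cos 50°, sin 50°) = (-37.96, 19.07). The tangent condition forces NV to be normal to VC, so VC runs along (−sin 50°, cos 50°); with |VC| = 35.8, C = (-65.38, 42.09). Then |DC| = |C − D| = 46.80.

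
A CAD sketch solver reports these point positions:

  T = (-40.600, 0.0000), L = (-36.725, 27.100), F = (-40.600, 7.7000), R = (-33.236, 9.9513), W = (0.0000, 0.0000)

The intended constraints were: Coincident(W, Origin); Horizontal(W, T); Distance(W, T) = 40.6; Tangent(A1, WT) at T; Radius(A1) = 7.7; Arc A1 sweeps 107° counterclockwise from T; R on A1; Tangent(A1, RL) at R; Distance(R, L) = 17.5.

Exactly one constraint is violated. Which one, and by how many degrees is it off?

Tangent(A1, RL) at R — off by 5.50°.

W = (0.00, 0.00) ✓; W.y = 0.00, T.y = 0.00 ✓; |WT| = 40.60 ✓; ∠(FT, TW) = 90.00° ✓; |FT| = 7.700 ✓; bearing(F→R) − bearing(F→T) = 107.0° ✓; |FR| = 7.700 ✓; ∠(FR, RL) = 95.50° ✗; |RL| = 17.50 ✓.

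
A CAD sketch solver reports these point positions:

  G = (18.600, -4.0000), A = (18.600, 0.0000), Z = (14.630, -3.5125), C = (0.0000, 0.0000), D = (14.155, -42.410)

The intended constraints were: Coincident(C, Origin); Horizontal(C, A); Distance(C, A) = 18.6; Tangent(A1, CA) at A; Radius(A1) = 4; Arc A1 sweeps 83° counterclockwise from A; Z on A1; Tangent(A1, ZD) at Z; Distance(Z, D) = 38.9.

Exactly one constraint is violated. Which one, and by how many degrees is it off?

Tangent(A1, ZD) at Z — off by 6.30°.

C = (0.00, 0.00) ✓; C.y = 0.00, A.y = 0.00 ✓; |CA| = 18.60 ✓; ∠(GA, AC) = 90.00° ✓; |GA| = 4.000 ✓; bearing(G→Z) − bearing(G→A) = 83.00° ✓; |GZ| = 4.000 ✓; ∠(GZ, ZD) = 83.70° ✗; |ZD| = 38.90 ✓.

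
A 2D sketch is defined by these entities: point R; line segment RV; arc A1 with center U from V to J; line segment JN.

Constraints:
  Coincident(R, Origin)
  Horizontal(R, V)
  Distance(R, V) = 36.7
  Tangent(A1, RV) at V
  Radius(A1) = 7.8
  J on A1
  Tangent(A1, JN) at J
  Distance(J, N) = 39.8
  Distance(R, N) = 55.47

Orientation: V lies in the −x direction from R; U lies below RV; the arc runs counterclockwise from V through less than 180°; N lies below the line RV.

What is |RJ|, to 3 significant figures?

45.2

Checks: |UJ| = 7.800 ✓; ∠(UJ, JN) = 90.00° ✓; |JN| = 39.80 ✓; |RN| = 55.47 ✓.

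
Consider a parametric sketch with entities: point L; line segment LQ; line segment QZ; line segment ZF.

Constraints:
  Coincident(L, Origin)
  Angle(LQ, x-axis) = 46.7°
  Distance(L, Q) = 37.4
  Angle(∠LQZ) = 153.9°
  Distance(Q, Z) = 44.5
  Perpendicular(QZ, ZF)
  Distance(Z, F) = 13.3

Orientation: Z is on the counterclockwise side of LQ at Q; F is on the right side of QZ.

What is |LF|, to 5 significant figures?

83.563

∠LQZ = 153.9°, so QZ runs at 46.7° + (180° − 153.9°) = 72.800° from the x-axis; with |QZ| = 44.5, Z = Q + 44.5·(cos 72.800°, sin 72.800°) = (38.809, 69.729). QZ ⟂ ZF; with |ZF| = 13.3 on the right of QZ, F = Z + 13.3·(0.95528, -0.29571) = (51.514, 65.796). Then |LF| = |F − L| = 83.563.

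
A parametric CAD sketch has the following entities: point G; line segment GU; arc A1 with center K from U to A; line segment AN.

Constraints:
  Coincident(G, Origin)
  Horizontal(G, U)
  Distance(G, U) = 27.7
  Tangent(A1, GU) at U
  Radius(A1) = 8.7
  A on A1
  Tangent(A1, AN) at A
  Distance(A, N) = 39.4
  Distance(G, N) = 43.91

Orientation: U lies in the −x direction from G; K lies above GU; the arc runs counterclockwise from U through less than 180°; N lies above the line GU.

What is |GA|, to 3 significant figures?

20.3

Checks: ∠(KU, UG) = 90.00° ✓; |KU| = 8.700 ✓; |KA| = 8.700 ✓; ∠(KA, AN) = 90.00° ✓; |AN| = 39.40 ✓; |GN| = 43.91 ✓.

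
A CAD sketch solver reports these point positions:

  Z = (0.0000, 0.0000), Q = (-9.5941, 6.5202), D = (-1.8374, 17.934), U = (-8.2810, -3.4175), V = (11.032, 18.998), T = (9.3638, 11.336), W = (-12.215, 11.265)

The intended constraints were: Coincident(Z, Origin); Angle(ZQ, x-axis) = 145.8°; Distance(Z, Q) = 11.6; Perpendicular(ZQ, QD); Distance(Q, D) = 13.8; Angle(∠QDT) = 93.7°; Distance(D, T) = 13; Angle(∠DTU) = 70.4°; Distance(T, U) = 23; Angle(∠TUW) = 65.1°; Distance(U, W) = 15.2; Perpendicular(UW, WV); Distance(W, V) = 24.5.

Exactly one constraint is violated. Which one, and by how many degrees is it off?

Perpendicular(UW, WV) — off by 3.40°.

Z = (0.00, 0.00) ✓; ZQ at 145.8° ✓; |ZQ| = 11.60 ✓; ∠(ZQ, QD) = 90.00° ✓; |QD| = 13.80 ✓; ∠QDT = 93.70° ✓; |DT| = 13.00 ✓; ∠DTU = 70.40° ✓; |TU| = 23.00 ✓; ∠TUW = 65.10° ✓; |UW| = 15.20 ✓; ∠(UW, WV) = 86.60° ✗; |WV| = 24.50 ✓.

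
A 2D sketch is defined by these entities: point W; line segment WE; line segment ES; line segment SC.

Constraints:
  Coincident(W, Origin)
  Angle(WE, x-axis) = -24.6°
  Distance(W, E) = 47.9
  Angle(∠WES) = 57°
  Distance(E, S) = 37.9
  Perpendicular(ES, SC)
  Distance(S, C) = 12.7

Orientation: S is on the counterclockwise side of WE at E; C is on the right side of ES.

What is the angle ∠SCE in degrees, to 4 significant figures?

71.47°

W is at the origin; WE runs at -24.6° with length 47.9, so E = 47.9·(cos -24.6°, sin -24.6°) = (43.55, -19.94). ∠WES = 57.0°, so ES runs at -24.6° + (180° − 57.0°) = 98.40° from the x-axis; with |ES| = 37.9, S = E + 37.9·(cos 98.40°, sin 98.40°) = (38.02, 17.55). ES is perpendicular to SC; with |SC| = 12.7 on the right of ES, C = S + 12.7·(0.9893, 0.1461) = (50.58, 19.41). Then cos ∠SCE = CS·CE / (|CS||CE|), giving 71.47°.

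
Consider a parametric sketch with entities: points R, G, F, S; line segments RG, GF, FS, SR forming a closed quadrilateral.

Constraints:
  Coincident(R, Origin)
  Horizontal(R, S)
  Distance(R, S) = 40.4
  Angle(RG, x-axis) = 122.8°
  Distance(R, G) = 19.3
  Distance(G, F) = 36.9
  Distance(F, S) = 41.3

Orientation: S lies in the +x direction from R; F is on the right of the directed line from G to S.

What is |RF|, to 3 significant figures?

18.3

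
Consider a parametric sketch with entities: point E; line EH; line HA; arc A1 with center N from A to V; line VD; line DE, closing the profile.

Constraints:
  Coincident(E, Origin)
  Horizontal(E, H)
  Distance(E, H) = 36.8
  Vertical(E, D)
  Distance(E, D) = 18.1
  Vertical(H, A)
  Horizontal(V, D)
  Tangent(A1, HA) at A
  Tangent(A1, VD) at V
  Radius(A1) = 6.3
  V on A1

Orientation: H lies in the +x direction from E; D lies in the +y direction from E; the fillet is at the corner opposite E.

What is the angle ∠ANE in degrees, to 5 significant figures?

158.85°

The virtual corner opposite E is at (36.800, 18.100). Since A1 is tangent to HA there, NA ⟂ HA and since A1 is tangent to VD there, NV ⟂ VD, with radius 6.3, so the center N sits 6.3 in from both sides at N = (30.500, 11.800). That places the tangent points at A = (36.800, 11.800) on HA and V = (30.500, 18.100) on VD. Then cos ∠ANE = NA·NE / (|NA||NE|), giving 158.85°.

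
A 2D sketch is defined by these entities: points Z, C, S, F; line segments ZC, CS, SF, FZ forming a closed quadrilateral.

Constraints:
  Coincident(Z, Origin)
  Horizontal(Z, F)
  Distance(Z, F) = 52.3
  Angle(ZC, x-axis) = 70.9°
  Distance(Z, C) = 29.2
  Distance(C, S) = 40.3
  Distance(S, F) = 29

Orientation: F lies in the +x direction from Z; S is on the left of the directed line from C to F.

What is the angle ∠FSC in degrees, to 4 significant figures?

93.03°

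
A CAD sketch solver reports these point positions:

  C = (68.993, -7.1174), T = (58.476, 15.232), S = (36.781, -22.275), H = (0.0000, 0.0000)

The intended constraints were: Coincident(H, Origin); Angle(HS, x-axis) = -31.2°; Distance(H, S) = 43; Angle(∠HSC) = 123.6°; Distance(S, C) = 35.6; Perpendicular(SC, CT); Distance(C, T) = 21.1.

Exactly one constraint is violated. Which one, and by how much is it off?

Distance(C, T) = 21.1 — off by 3.60.

H = (0.00, 0.00) ✓; HS at -31.20° ✓; |HS| = 43.00 ✓; ∠HSC = 123.6° ✓; |SC| = 35.60 ✓; ∠(SC, CT) = 90.00° ✓; |CT| = 24.70 ✗.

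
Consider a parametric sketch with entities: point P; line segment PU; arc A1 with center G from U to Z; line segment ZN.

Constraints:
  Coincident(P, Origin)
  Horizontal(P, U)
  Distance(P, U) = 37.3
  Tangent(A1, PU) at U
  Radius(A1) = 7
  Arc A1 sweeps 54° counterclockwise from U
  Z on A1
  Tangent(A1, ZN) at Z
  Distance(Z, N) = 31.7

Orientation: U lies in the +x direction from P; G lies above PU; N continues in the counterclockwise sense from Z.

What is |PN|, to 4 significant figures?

67.88

P is at the origin; PU is horizontal with |PU| = 37.3 and U on the +x side, so U = (37.30, 0.000). Tangency of A1 to PU means the radius GU is perpendicular to PU, so G = U + (0, 7) = (37.30, 7.000). On A1, U sits at bearing -90° from G; a 54° counterclockwise sweep puts Z at bearing -36°, so Z = G + 7.0·(cos -36°, sin -36°) = (42.96, 2.886). The tangent condition forces GZ to be normal to ZN, so ZN runs along (−sin -36°, cos -36°); with |ZN| = 31.7, N = (61.60, 28.53). Then |PN| = |N − P| = 67.88.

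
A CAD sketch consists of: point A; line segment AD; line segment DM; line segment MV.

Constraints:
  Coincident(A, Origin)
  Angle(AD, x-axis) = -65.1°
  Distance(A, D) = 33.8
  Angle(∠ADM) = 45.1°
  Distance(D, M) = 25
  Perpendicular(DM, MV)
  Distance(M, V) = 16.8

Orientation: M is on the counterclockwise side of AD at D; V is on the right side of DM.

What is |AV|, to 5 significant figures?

40.758

A is at the origin; AD runs at -65.1° with length 33.8, so D = 33.8·(cos -65.1°, sin -65.1°) = (14.231, -30.658). ∠ADM = 45.1°, so DM runs at -65.1° + (180° − 45.1°) = 69.800° from the x-axis; with |DM| = 25.0, M = D + 25.0·(cos 69.800°, sin 69.800°) = (22.863, -7.1958). DM is perpendicular to MV; with |MV| = 16.8 on the right of DM, V = M + 16.8·(0.93849, -0.34530) = (38.630, -12.997). Then |AV| = |V − A| = 40.758.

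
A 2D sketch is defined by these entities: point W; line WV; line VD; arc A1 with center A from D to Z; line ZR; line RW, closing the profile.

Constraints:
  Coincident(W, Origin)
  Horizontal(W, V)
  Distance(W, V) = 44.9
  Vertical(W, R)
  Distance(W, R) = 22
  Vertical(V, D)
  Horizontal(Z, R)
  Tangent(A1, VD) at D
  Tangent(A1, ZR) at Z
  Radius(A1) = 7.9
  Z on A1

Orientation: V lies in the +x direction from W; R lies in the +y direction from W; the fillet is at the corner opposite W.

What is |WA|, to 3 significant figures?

39.6

WR is vertical with |WR| = 22.0 and R on the +y side, so R = (0.00, 22.0). The virtual corner opposite W is at (44.9, 22.0). The tangent condition forces AD to be normal to VD and the tangent condition forces AZ to be normal to ZR, with radius 7.9, so the center A sits 7.9 in from both sides at A = (37.0, 14.1). Then |WA| = |A − W| = 39.6.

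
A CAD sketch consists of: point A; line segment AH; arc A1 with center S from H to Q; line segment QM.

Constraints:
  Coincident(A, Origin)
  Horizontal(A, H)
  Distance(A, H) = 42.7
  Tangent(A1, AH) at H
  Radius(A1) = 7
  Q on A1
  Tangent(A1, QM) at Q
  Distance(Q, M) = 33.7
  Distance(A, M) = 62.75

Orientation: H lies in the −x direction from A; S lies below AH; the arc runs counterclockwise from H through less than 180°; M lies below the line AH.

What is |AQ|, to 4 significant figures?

50.24

A is at the origin; A and H share the same y with |AH| = 42.7 and H on the −x side, so H = (-42.70, 0.000). The tangent condition forces SH to be normal to AH, so S = H + (0, -7) = (-42.70, -7.000). Since SQ ⟂ QM (tangency), |SM| = √(7.0² + 33.7²) = 34.42 regardless of where Q sits on A1. So M lies on both circle(A, 62.75) and circle(S, 34.42); the below-AH intersection is M = (-47.42, -41.09). Q is the foot of the tangent from M: Q = (-49.68, -7.470).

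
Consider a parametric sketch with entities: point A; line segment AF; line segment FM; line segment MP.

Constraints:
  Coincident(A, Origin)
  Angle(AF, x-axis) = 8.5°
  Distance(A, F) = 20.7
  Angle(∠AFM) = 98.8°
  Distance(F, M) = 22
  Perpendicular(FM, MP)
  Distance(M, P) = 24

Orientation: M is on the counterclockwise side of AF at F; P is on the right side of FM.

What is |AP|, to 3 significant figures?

51.1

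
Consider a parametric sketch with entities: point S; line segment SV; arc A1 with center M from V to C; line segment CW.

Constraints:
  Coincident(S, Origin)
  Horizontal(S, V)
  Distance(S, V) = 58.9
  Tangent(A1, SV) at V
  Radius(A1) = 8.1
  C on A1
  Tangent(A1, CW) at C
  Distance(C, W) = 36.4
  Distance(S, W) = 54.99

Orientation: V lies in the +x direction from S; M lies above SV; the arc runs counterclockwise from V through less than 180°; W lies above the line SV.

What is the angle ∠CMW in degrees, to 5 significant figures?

77.455°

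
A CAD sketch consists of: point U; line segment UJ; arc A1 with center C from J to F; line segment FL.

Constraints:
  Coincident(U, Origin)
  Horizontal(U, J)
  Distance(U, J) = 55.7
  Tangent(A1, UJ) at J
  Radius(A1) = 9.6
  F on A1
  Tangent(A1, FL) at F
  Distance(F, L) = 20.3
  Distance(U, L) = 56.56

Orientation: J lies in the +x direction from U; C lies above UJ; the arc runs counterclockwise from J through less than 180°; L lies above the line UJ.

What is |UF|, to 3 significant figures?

64.5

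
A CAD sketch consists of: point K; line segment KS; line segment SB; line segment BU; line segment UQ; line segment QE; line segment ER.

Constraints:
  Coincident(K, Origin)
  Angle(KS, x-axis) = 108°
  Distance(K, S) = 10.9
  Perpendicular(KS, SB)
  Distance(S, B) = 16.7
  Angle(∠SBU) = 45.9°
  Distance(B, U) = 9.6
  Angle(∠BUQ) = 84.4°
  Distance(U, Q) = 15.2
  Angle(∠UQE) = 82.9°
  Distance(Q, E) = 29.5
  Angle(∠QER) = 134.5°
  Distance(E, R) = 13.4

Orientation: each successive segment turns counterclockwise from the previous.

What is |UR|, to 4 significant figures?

37.42

K is at the origin; KS runs at 108.0° with length 10.9, so S = (-3.368, 10.37). KS is perpendicular to SB, so SB runs at -162.0°; with |SB| = 16.7, B = (-19.25, 5.206). ∠SBU = 45.9° gives BU at -27.90° from the x-axis; with |BU| = 9.6, U = (-10.77, 0.7138). ∠BUQ = 84.4° gives UQ at 67.70° from the x-axis; with |UQ| = 15.2, Q = (-4.999, 14.78). ∠UQE = 82.9° gives QE at 164.8° from the x-axis; with |QE| = 29.5, E = (-33.47, 22.51). ∠QER = 134.5° gives ER at -149.7° from the x-axis; with |ER| = 13.4, R = (-45.04, 15.75). Then |UR| = |R − U| = 37.42.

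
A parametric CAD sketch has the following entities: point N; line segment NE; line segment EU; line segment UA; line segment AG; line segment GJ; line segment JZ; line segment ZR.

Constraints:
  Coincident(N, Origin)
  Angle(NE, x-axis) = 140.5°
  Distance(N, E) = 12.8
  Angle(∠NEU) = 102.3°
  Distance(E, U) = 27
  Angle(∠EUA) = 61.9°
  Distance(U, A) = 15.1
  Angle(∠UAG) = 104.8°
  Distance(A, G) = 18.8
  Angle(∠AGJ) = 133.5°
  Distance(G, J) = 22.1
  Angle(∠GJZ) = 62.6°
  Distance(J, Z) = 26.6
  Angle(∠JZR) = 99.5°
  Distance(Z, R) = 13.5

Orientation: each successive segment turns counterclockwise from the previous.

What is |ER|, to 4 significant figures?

20.00

N is at the origin; NE runs at 140.5° with length 12.8, so E = (-9.877, 8.142). ∠NEU = 102.3° gives EU at -141.8° from the x-axis; with |EU| = 27.0, U = (-31.09, -8.555). ∠EUA = 61.9° gives UA at -23.70° from the x-axis; with |UA| = 15.1, A = (-17.27, -14.62). ∠UAG = 104.8° gives AG at 51.50° from the x-axis; with |AG| = 18.8, G = (-5.565, 0.08840). ∠AGJ = 133.5° gives GJ at 98.00° from the x-axis; with |GJ| = 22.1, J = (-8.641, 21.97). ∠GJZ = 62.6° gives JZ at -144.6° from the x-axis; with |JZ| = 26.6, Z = (-30.32, 6.564). ∠JZR = 99.5° gives ZR at -64.10° from the x-axis; with |ZR| = 13.5, R = (-24.43, -5.580). Then |ER| = |R − E| = 20.00.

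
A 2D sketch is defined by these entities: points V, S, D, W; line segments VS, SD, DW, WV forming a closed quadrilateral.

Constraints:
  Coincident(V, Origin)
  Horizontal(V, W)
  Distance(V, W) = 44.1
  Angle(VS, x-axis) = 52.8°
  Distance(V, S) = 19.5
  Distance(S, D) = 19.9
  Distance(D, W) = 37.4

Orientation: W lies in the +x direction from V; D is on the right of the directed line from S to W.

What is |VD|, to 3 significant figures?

7.85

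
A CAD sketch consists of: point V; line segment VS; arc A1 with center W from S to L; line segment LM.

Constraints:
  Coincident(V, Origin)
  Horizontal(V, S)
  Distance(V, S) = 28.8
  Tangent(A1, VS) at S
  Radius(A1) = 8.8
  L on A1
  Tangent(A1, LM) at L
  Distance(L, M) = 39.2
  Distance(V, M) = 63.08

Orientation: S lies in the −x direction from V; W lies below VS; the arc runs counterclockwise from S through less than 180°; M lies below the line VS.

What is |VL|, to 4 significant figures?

38.30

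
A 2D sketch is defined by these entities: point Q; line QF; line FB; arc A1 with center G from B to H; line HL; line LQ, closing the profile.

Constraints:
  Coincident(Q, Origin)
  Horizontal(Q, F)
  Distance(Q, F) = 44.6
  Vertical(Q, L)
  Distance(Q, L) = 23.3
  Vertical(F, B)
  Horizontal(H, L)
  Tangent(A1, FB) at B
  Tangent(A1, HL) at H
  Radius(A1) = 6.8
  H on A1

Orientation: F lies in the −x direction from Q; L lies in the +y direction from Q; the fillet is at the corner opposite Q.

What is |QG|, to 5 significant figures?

41.244

Q is at the origin; Q and F share the same y with |QF| = 44.6 and F on the −x side, so F = (-44.600, 0.0000). QL is vertical with |QL| = 23.3 and L on the +y side, so L = (0.0000, 23.300). The virtual corner opposite Q is at (-44.600, 23.300). A1 meets FB tangentially, so GB is at right angles to FB and tangency of A1 to HL means the radius GH is perpendicular to HL, with radius 6.8, so the center G sits 6.8 in from both sides at G = (-37.800, 16.500). Then |QG| = |G − Q| = 41.244.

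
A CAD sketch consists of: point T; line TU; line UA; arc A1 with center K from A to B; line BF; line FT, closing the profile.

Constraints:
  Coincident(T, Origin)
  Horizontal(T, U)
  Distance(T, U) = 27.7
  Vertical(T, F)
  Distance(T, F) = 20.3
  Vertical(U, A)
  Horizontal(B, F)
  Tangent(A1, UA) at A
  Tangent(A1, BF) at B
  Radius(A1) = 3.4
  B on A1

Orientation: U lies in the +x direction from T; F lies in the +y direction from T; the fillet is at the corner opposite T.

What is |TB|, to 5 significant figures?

31.664

T is at the origin; TU is horizontal with |TU| = 27.7 and U on the +x side, so U = (27.700, 0.0000). TF is vertical with |TF| = 20.3 and F on the +y side, so F = (0.0000, 20.300). The virtual corner opposite T is at (27.700, 20.300). The tangent condition forces KA to be normal to UA and the tangent condition forces KB to be normal to BF, with radius 3.4, so the center K sits 3.4 in from both sides at K = (24.300, 16.900). That places the tangent points at A = (27.700, 16.900) on UA and B = (24.300, 20.300) on BF. Then |TB| = |B − T| = 31.664.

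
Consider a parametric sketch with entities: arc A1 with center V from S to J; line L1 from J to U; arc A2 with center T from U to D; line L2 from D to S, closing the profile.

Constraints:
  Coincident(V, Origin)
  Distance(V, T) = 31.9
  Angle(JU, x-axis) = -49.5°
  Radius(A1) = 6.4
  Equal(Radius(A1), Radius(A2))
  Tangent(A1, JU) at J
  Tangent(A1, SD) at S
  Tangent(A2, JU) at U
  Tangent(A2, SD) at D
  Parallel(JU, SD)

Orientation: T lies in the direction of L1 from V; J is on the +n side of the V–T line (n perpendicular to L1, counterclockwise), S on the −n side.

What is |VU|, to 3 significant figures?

32.5

The slot axis is L1's direction at -49.5°, so u = (cos -49.5°, sin -49.5°) = (0.649, -0.760) and n = (−sin -49.5°, cos -49.5°) = (0.760, 0.649). V is at the origin and T lies 31.9 along u from V, so T = 31.9·u = (20.7, -24.3). Tangency of A1 to both parallel lines with radius 6.4 puts J and S at V ± 6.4·n: J = (4.87, 4.16), S = (-4.87, -4.16). Equal radii place U and D the same way about T: U = T + 6.4·n = (25.6, -20.1), D = T − 6.4·n = (15.9, -28.4). Then |VU| = |U − V| = 32.5.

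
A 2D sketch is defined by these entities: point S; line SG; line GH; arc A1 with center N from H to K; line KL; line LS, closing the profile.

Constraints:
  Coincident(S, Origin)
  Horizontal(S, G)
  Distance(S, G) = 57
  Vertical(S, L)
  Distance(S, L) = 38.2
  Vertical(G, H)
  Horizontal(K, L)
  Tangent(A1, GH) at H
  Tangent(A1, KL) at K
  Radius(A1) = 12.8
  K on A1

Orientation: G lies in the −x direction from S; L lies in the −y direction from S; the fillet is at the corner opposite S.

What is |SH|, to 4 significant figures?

62.40

The virtual corner opposite S is at (-57.00, -38.20). Since A1 is tangent to GH there, NH ⟂ GH and since A1 is tangent to KL there, NK ⟂ KL, with radius 12.8, so the center N sits 12.8 in from both sides at N = (-44.20, -25.40). That places the tangent points at H = (-57.00, -25.40) on GH and K = (-44.20, -38.20) on KL. Then |SH| = |H − S| = 62.40.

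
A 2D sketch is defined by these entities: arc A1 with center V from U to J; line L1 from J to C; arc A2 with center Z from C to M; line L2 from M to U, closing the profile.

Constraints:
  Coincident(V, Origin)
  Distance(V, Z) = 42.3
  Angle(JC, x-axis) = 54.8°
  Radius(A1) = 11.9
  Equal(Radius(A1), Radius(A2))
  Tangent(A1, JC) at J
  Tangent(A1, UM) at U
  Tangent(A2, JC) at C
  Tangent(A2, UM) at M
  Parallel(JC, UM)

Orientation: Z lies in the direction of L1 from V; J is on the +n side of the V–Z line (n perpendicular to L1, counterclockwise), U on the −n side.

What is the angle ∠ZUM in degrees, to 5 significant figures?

15.713°

Tangency of A1 to both parallel lines with radius 11.9 puts J and U at V ± 11.9·n: J = (-9.7240, 6.8595), U = (9.7240, -6.8595). Equal radii place C and M the same way about Z: C = Z + 11.9·n = (14.659, 41.425), M = Z − 11.9·n = (34.107, 27.706). Then cos ∠ZUM = UZ·UM / (|UZ||UM|), giving 15.713°.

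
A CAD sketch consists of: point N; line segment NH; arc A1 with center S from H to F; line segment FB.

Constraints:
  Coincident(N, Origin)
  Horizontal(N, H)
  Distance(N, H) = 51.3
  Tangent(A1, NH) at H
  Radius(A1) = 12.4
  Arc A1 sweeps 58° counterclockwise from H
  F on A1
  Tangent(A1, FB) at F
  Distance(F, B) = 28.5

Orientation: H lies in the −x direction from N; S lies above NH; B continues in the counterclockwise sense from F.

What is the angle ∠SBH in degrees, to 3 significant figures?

15.0°

N is at the origin; NH is horizontal with |NH| = 51.3 and H on the −x side, so H = (-51.3, 0.00). Tangency of A1 to NH means the radius SH is perpendicular to NH, so S = H + (0, 12.4) = (-51.3, 12.4). On A1, H sits at bearing -90° from S; a 58° counterclockwise sweep puts F at bearing -32°, so F = S + 12.4·(cos -32°, sin -32°) = (-40.8, 5.83). Since A1 is tangent to FB there, SF ⟂ FB, so FB runs along (−sin -32°, cos -32°); with |FB| = 28.5, B = (-25.7, 30.0). Then cos ∠SBH = BS·BH / (|BS||BH|), giving 15.0°.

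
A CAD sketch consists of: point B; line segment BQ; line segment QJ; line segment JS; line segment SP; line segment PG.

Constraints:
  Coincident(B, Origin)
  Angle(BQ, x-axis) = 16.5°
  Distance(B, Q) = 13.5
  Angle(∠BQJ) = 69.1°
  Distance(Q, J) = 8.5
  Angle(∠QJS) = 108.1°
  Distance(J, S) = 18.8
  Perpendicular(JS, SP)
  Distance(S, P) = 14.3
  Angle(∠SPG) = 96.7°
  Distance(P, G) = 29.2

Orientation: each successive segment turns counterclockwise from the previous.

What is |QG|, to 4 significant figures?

12.24

B is at the origin; BQ runs at 16.5° with length 13.5, so Q = (12.94, 3.834). ∠BQJ = 69.1° gives QJ at 127.4° from the x-axis; with |QJ| = 8.5, J = (7.781, 10.59). ∠QJS = 108.1° gives JS at -160.7° from the x-axis; with |JS| = 18.8, S = (-9.962, 4.373). JS is perpendicular to SP, so SP runs at -70.70°; with |SP| = 14.3, P = (-5.236, -9.123). ∠SPG = 96.7° gives PG at 12.60° from the x-axis; with |PG| = 29.2, G = (23.26, -2.754). Then |QG| = |G − Q| = 12.24.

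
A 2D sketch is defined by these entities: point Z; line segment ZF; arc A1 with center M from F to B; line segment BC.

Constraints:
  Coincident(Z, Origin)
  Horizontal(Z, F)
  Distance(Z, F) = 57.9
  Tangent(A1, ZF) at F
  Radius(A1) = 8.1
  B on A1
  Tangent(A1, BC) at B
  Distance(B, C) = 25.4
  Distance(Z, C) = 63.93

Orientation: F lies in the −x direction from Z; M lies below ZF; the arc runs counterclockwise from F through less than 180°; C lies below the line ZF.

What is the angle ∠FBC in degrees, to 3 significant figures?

122°

Checks: Z = (0.00, 0.00) ✓; |MB| = 8.100 ✓; ∠(MB, BC) = 90.00° ✓; |BC| = 25.40 ✓; |ZC| = 63.93 ✓.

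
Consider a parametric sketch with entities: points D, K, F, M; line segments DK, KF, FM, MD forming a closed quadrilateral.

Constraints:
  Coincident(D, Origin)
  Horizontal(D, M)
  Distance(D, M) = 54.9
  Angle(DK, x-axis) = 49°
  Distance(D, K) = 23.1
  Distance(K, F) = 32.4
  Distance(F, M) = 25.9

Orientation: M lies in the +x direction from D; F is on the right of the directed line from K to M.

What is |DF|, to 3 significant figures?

33.1

D is at the origin; D and M share the same y with |DM| = 54.9 and M in +x, so M = (54.9, 0). DK runs at 49.0° with |DK| = 23.1, so K = (15.2, 17.4). F is determined by |KF| = 32.4 and |FM| = 25.9 together: it lies at the intersection of circle(K, 32.4) and circle(M, 25.9). With |KM| = 43.4, the foot of the radical line on KM is 26.1 from K and the perpendicular offset is √(32.4² − 26.1²) = 19.2. Taking the right-of-KM solution: F = (31.3, -10.7).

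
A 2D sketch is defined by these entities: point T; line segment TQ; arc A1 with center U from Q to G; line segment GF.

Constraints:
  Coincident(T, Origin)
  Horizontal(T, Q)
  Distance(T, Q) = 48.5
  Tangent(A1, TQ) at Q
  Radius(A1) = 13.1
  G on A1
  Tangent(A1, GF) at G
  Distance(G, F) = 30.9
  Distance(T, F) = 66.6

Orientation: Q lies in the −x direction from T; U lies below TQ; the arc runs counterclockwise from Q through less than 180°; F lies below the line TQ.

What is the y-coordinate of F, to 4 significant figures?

-46.65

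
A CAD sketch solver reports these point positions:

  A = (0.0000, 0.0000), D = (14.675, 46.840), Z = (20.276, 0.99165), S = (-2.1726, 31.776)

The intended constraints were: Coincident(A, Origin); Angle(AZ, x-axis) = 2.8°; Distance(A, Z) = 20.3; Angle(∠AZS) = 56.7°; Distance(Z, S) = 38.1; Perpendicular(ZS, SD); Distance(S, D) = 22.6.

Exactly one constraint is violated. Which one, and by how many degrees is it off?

Perpendicular(ZS, SD) — off by 5.70°.

A = (0.00, 0.00) ✓; AZ at 2.800° ✓; |AZ| = 20.30 ✓; ∠AZS = 56.70° ✓; |ZS| = 38.10 ✓; ∠(ZS, SD) = 84.30° ✗; |SD| = 22.60 ✓.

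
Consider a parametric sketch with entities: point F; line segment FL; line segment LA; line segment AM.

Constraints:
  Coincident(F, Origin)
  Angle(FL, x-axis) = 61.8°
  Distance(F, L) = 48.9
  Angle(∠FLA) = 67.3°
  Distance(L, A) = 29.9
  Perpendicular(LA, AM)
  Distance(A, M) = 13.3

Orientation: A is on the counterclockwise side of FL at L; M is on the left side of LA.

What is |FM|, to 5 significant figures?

33.670

F is at the origin; FL runs at 61.8° with length 48.9, so L = 48.9·(cos 61.8°, sin 61.8°) = (23.108, 43.096). ∠FLA = 67.3°, so LA runs at 61.8° + (180° − 67.3°) = 174.50° from the x-axis; with |LA| = 29.9, A = L + 29.9·(cos 174.50°, sin 174.50°) = (-6.6546, 45.962). LA ⟂ AM; with |AM| = 13.3 on the left of LA, M = A + 13.3·(-0.095846, -0.99540) = (-7.9294, 32.723). Then |FM| = |M − F| = 33.670.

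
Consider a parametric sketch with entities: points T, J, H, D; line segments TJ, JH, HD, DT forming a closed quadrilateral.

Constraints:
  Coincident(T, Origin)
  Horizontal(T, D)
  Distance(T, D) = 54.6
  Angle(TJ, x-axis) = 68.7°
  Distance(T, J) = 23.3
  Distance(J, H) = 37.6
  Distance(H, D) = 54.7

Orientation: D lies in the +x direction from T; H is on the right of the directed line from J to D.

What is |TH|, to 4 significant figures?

15.49

Checks: T.y = 0.00, D.y = 0.00 ✓; |JH| = 37.60 ✓; |HD| = 54.70 ✓.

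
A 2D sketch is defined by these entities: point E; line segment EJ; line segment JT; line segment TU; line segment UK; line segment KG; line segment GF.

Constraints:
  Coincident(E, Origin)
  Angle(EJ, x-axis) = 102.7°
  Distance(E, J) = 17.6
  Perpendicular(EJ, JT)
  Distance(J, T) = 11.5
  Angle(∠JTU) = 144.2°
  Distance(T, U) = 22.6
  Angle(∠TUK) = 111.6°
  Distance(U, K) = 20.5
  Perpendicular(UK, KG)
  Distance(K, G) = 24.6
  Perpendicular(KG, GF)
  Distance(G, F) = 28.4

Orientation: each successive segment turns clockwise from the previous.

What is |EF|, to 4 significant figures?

19.73

UK is perpendicular to KG, so KG runs at 178.5°; with |KG| = 24.6, G = (3.009, -9.018). KG is perpendicular to GF, so GF runs at 88.50°; with |GF| = 28.4, F = (3.753, 19.37). Then |EF| = |F − E| = 19.73.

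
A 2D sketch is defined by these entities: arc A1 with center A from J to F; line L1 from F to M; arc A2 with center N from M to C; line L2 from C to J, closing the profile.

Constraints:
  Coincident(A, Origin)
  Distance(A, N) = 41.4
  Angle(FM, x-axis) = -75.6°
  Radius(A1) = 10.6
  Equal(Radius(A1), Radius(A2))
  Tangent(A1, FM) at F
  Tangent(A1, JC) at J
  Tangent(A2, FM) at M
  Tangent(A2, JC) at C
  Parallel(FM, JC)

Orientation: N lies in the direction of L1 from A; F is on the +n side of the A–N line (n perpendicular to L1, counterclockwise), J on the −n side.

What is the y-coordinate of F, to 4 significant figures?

2.636

The slot axis is L1's direction at -75.6°, so u = (cos -75.6°, sin -75.6°) = (0.2487, -0.9686) and n = (−sin -75.6°, cos -75.6°) = (0.9686, 0.2487). A is at the origin and N lies 41.4 along u from A, so N = 41.4·u = (10.30, -40.10). Tangency of A1 to both parallel lines with radius 10.6 puts F and J at A ± 10.6·n: F = (10.27, 2.636), J = (-10.27, -2.636). So F.y = 2.636.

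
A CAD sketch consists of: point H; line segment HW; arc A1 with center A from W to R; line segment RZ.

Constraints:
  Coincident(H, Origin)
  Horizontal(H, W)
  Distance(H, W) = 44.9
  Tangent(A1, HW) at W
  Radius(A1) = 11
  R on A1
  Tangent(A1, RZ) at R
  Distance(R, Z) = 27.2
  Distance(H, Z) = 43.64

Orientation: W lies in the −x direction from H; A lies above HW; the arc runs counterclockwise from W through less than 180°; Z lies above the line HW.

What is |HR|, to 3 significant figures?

35.2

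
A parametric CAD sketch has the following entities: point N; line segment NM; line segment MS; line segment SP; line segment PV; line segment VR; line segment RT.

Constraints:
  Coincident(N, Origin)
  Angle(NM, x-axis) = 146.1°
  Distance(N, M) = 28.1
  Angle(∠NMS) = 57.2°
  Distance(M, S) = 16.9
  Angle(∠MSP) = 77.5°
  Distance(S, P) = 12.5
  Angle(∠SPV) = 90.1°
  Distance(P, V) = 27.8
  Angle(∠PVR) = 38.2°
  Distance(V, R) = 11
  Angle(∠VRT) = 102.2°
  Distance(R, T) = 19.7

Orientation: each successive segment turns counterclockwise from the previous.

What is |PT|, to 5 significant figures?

6.9950

∠PVR = 38.2° gives VR at -116.90° from the x-axis; with |VR| = 11.0, R = (-21.818, 18.698). ∠VRT = 102.2° gives RT at -39.100° from the x-axis; with |RT| = 19.7, T = (-6.5304, 6.2735). Then |PT| = |T − P| = 6.9950.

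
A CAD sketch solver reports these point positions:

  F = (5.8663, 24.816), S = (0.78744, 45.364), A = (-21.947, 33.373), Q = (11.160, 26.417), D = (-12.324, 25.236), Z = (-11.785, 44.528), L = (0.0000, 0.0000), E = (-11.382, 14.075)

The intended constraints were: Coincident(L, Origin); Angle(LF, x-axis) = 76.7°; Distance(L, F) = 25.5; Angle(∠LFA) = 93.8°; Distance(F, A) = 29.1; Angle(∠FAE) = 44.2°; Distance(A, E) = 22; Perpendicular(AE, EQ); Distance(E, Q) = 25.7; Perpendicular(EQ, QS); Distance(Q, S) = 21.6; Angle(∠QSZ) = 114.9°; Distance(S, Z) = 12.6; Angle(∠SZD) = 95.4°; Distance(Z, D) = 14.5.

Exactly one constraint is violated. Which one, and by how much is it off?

Distance(Z, D) = 14.5 — off by 4.80.

L = (0.00, 0.00) ✓; LF at 76.70° ✓; |LF| = 25.50 ✓; ∠LFA = 93.80° ✓; |FA| = 29.10 ✓; ∠FAE = 44.20° ✓; |AE| = 22.00 ✓; ∠(AE, EQ) = 90.00° ✓; |EQ| = 25.70 ✓; ∠(EQ, QS) = 90.00° ✓; |QS| = 21.60 ✓; ∠QSZ = 114.9° ✓; |SZ| = 12.60 ✓; ∠SZD = 95.40° ✓; |ZD| = 19.30 ✗.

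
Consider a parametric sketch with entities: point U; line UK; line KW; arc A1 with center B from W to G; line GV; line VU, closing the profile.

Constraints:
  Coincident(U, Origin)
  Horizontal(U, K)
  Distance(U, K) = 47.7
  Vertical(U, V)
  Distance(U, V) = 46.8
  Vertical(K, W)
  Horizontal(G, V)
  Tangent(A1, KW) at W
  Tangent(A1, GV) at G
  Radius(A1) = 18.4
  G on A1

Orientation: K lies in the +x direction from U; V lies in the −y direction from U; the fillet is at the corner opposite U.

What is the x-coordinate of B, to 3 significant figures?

29.3

U is at the origin; U and K share the same y with |UK| = 47.7 and K on the +x side, so K = (47.7, 0.00). UV is vertical with |UV| = 46.8 and V on the −y side, so V = (0.00, -46.8). The virtual corner opposite U is at (47.7, -46.8). The tangent condition forces BW to be normal to KW and tangency of A1 to GV means the radius BG is perpendicular to GV, with radius 18.4, so the center B sits 18.4 in from both sides at B = (29.3, -28.4). So B.x = 29.3.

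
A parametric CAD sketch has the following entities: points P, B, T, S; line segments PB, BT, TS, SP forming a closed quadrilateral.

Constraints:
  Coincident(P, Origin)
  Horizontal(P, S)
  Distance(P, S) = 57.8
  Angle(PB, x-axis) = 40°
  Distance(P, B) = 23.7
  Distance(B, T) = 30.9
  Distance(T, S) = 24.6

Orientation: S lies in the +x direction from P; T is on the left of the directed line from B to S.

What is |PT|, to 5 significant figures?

53.209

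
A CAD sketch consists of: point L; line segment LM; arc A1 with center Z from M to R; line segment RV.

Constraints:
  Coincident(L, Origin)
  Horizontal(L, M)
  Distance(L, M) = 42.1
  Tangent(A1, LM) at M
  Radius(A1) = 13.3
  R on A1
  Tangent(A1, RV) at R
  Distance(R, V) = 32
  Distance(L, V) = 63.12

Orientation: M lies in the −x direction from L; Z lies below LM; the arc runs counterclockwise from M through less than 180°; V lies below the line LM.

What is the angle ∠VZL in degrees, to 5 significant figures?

105.81°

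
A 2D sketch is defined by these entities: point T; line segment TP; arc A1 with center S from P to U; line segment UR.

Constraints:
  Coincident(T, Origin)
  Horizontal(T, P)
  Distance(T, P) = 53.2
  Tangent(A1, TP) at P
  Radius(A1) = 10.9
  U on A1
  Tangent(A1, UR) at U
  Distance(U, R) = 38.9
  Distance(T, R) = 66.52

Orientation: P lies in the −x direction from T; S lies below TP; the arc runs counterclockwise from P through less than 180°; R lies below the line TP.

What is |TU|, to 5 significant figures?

64.774

Checks: |SP| = 10.90 ✓; |SU| = 10.90 ✓; ∠(SU, UR) = 90.00° ✓; |UR| = 38.90 ✓; |TR| = 66.52 ✓.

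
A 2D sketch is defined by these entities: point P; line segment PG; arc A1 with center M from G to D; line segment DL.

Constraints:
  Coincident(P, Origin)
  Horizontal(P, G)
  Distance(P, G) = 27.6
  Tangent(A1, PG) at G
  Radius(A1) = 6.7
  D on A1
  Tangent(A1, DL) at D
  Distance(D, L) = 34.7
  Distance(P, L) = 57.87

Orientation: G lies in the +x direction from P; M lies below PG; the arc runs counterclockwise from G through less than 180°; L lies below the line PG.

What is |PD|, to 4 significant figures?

24.74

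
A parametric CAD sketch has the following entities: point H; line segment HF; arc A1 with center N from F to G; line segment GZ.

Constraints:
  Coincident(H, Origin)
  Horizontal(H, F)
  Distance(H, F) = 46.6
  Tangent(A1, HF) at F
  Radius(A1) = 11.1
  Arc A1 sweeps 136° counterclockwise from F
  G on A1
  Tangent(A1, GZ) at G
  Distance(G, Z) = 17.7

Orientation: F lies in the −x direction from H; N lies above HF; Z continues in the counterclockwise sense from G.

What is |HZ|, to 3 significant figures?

60.4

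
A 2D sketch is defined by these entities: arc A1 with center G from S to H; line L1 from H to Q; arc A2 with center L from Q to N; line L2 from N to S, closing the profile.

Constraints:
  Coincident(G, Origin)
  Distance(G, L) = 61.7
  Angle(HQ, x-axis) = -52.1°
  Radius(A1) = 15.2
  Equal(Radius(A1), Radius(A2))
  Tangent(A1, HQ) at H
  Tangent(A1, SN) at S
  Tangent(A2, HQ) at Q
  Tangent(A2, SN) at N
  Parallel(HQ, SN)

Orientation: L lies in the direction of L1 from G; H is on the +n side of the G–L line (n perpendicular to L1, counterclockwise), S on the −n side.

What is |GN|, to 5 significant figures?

63.545

Tangency of A1 to both parallel lines with radius 15.2 puts H and S at G ± 15.2·n: H = (11.994, 9.3371), S = (-11.994, -9.3371). Equal radii place Q and N the same way about L: Q = L + 15.2·n = (49.895, -39.349), N = L − 15.2·n = (25.907, -58.024). Then |GN| = |N − G| = 63.545.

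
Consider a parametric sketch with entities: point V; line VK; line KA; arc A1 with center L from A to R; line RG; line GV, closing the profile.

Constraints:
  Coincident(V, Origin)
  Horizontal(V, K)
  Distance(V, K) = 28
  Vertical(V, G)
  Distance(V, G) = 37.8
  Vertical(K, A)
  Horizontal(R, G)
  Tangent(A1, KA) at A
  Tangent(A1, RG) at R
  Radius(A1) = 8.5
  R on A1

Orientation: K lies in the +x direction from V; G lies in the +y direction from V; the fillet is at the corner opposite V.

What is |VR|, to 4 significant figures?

42.53

V is at the origin; VK is horizontal with |VK| = 28.0 and K on the +x side, so K = (28.00, 0.000). VG is vertical with |VG| = 37.8 and G on the +y side, so G = (0.000, 37.80). The virtual corner opposite V is at (28.00, 37.80). Since A1 is tangent to KA there, LA ⟂ KA and tangency of A1 to RG means the radius LR is perpendicular to RG, with radius 8.5, so the center L sits 8.5 in from both sides at L = (19.50, 29.30). That places the tangent points at A = (28.00, 29.30) on KA and R = (19.50, 37.80) on RG. Then |VR| = |R − V| = 42.53.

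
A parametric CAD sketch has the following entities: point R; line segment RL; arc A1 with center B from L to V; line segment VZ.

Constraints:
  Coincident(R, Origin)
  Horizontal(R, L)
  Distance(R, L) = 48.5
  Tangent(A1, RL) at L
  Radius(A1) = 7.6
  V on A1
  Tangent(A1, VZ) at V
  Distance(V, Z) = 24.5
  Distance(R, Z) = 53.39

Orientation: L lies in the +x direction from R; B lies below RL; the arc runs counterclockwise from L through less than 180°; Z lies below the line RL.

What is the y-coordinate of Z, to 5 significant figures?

-32.505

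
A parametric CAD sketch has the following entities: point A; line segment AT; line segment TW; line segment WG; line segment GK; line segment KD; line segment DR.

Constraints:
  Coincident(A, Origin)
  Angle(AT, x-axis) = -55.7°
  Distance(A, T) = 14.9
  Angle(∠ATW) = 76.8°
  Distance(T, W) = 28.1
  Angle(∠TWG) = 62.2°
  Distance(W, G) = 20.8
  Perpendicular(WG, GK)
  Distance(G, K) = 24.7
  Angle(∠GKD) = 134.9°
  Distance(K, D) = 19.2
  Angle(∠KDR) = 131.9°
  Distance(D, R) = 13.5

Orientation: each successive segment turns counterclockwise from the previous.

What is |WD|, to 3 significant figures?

38.9

A is at the origin; AT runs at -55.7° with length 14.9, so T = (8.40, -12.3). ∠ATW = 76.8° gives TW at 47.5° from the x-axis; with |TW| = 28.1, W = (27.4, 8.41). ∠TWG = 62.2° gives WG at 165° from the x-axis; with |WG| = 20.8, G = (7.26, 13.7). The perpendicularity gives GK at right angles to WG, so GK runs at -105°; with |GK| = 24.7, K = (0.994, -10.2). ∠GKD = 134.9° gives KD at -59.6° from the x-axis; with |KD| = 19.2, D = (10.7, -26.8). Then |WD| = |D − W| = 38.9.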